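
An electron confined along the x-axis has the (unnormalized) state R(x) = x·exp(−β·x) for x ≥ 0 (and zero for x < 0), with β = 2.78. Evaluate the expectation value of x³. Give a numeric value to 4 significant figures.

⟨x³⟩ = ∫ x³·|R|² dx / ∫|R|² dx (integrals over the domain).
Every integrand reduces to terms xʲ·e^(−2βx) on [0, ∞); use ∫₀^∞ xʲ·e^(−2βx) dx = j!/(2β)^(j+1).
State is unnormalized: ∫|R|² dx = 0.011636, and ∫R*·x³·R dx = 0.0040619, so ⟨x³⟩ = 0.0040619 / 0.011636.
⟨x³⟩ = 0.34908.

0.3491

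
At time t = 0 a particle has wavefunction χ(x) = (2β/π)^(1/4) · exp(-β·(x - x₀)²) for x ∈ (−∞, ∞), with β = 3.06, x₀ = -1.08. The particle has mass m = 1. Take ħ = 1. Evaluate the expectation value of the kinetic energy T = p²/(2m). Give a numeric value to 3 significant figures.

1.53

T = −(ħ²/2m) d²/dx², so ⟨T⟩ = −(ħ²/2m) ∫ χ*·χ'' dx; with m = 1.
Gaussian moments (u = x − x₀): ∫u^(2j)·e^(−2βu²) du = (2j−1)!!/(4β)^j · √(π/(2β)), odd powers integrate to 0; here √(π/(2β)) = 0.71647. Derivatives: d/dx e^(−βu²) = −2βu·e^(−βu²), d²/dx² e^(−βu²) = (4β²u² − 2β)·e^(−βu²).
⟨T⟩ = 1.5300.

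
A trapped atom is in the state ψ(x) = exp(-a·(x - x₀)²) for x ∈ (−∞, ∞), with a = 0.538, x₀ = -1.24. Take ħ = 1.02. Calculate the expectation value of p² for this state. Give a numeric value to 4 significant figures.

0.5597

p² ψ = −ħ² d²ψ/dx²; ⟨p²⟩ = −ħ² ∫ ψ*·ψ'' dx / ∫|ψ|² dx.
Gaussian moments (u = x − x₀): ∫u^(2j)·e^(−2au²) du = (2j−1)!!/(4a)^j · √(π/(2a)), odd powers integrate to 0; here √(π/(2a)) = 1.7087. Derivatives: d/dx e^(−au²) = −2au·e^(−au²), d²/dx² e^(−au²) = (4a²u² − 2a)·e^(−au²).
State is unnormalized: ∫|ψ|² dx = 1.7087, and ∫ψ*·(−ħ² ψ'') dx = 0.95643, so ⟨p²⟩ = 0.95643 / 1.7087.
⟨p²⟩ = 0.55974.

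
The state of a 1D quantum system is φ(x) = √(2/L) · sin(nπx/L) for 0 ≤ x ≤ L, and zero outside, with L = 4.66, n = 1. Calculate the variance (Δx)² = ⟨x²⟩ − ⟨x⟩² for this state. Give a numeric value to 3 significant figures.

Compute ⟨x⟩ and ⟨x²⟩ separately, then (Δx)² = ⟨x²⟩ − ⟨x⟩².
With sin²θ = (1 − cos2θ)/2 on 0 ≤ x ≤ L: ∫sin²(nπx/L) dx = L/2, ∫x·sin²(nπx/L) dx = L²/4, ∫x²·sin²(nπx/L) dx = L³·(1/6 − 1/(4n²π²)); higher powers xᵏ the same way, integrating xᵏ·cos(2nπx/L) by parts.
⟨x⟩ = 2.3300 and ⟨x²⟩ = 6.1384.
(Δx)² = 6.1384 − (2.3300)² = 0.70951.

0.710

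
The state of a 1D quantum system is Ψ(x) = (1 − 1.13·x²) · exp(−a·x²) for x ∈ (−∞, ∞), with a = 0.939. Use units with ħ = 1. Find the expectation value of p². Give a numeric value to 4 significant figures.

p² Ψ = −ħ² d²Ψ/dx²; ⟨p²⟩ = −ħ² ∫ Ψ*·Ψ'' dx / ∫|Ψ|² dx.
Expand each integrand as polynomial × e^(−2ax²) and use ∫x^(2j)·e^(−2ax²) dx = (2j−1)!!/(4a)^j · √(π/(2a)), odd powers → 0; here √(π/(2a)) = 1.2934. Differentiate with the product rule, d/dx e^(−ax²) = −2ax·e^(−ax²).
State is unnormalized: ∫|Ψ|² dx = 0.86635, and ∫Ψ*·(−ħ² Ψ'') dx = 2.7147, so ⟨p²⟩ = 2.7147 / 0.86635.
⟨p²⟩ = 3.1335.

3.134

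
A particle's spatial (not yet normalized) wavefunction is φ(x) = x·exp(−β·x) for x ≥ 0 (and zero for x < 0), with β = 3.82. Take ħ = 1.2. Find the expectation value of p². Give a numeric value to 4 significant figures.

21.01

p² φ = −ħ² d²φ/dx²; ⟨p²⟩ = −ħ² ∫ φ*·φ'' dx / ∫|φ|² dx.
Differentiate x·exp(−β·x) with the product rule; every integrand then reduces to terms xʲ·e^(−2βx) on [0, ∞), with ∫₀^∞ xʲ·e^(−2βx) dx = j!/(2β)^(j+1).
State is unnormalized: ∫|φ|² dx = 0.0044849, and ∫φ*·(−ħ² φ'') dx = 0.094241, so ⟨p²⟩ = 0.094241 / 0.0044849.
⟨p²⟩ = 21.013.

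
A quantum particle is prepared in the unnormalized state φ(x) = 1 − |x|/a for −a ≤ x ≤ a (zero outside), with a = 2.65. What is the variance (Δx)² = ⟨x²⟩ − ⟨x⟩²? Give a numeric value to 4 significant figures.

0.7023

Compute ⟨x⟩ and ⟨x²⟩ separately, then (Δx)² = ⟨x²⟩ − ⟨x⟩².
φ is even, so ∫ over [−a, a] = 2∫₀ᵃ with φ = 1 − x/a there: ∫₀ᵃ (1 − x/a)² dx = a/3, ∫₀ᵃ x²(1 − x/a)² dx = a³/30, ∫₀ᵃ x⁴(1 − x/a)² dx = a⁵/105.
Normalization: ∫|φ|² dx = 1.7667.
⟨x⟩ = 0.0000 and ⟨x²⟩ = 0.70225.
(Δx)² = 0.70225 − (0.0000)² = 0.70225.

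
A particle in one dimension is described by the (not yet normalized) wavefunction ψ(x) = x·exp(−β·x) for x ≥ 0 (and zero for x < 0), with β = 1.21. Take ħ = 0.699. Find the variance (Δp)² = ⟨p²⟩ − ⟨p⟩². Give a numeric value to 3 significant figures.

0.715

Compute ⟨p⟩ and ⟨p²⟩ separately; (Δp)² = ⟨p²⟩ − ⟨p⟩².
Differentiate x·exp(−β·x) with the product rule; every integrand then reduces to terms xʲ·e^(−2βx) on [0, ∞), with ∫₀^∞ xʲ·e^(−2βx) dx = j!/(2β)^(j+1).
Normalization: ∫|ψ|² dx = 0.14112.
⟨p⟩ = 0.0000 and ⟨p²⟩ = 0.71536.
(Δp)² = 0.71536 − (0.0000)² = 0.71536.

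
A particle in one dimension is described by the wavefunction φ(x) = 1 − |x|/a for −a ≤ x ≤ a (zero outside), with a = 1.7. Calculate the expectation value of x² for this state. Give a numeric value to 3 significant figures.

⟨x²⟩ = ∫ x²·|φ|² dx / ∫|φ|² dx (integrals over the domain).
φ is even, so ∫ over [−a, a] = 2∫₀ᵃ with φ = 1 − x/a there: ∫₀ᵃ (1 − x/a)² dx = a/3, ∫₀ᵃ x²(1 − x/a)² dx = a³/30, ∫₀ᵃ x⁴(1 − x/a)² dx = a⁵/105.
State is unnormalized: ∫|φ|² dx = 1.1333, and ∫φ*·x²·φ dx = 0.32753, so ⟨x²⟩ = 0.32753 / 1.1333.
⟨x²⟩ = 0.28900.

0.289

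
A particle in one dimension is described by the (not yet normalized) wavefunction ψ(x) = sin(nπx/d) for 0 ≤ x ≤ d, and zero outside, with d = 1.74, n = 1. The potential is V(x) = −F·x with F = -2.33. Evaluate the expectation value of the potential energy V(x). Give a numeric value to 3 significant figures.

2.03

⟨V⟩ = ∫ V(x)·|ψ|² dx / ∫|ψ|² dx.
With sin²θ = (1 − cos2θ)/2 on 0 ≤ x ≤ d: ∫sin²(nπx/d) dx = d/2, ∫x·sin²(nπx/d) dx = d²/4, ∫x²·sin²(nπx/d) dx = d³·(1/6 − 1/(4n²π²)); higher powers xᵏ the same way, integrating xᵏ·cos(2nπx/d) by parts.
State is unnormalized: ∫|ψ|² dx = 0.87000, and ∫ψ*·V(x)·ψ dx = 1.7636, so ⟨V⟩ = 1.7636 / 0.87000.
⟨V⟩ = 2.0271.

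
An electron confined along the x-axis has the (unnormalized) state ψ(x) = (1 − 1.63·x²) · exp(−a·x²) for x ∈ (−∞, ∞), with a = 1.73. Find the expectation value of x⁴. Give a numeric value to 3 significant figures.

⟨x⁴⟩ = ∫ x⁴·|ψ|² dx / ∫|ψ|² dx (integrals over the domain).
Expand each integrand as polynomial × e^(−2ax²) and use ∫x^(2j)·e^(−2ax²) dx = (2j−1)!!/(4a)^j · √(π/(2a)), odd powers → 0; here √(π/(2a)) = 0.95288.
State is unnormalized: ∫|ψ|² dx = 0.66258, and ∫ψ*·x⁴·ψ dx = 0.035007, so ⟨x⁴⟩ = 0.035007 / 0.66258.
⟨x⁴⟩ = 0.052835.

0.0528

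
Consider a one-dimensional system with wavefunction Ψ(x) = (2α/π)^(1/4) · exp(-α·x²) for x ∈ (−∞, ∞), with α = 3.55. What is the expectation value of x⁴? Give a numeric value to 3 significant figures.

⟨x⁴⟩ = ∫ x⁴·|Ψ|² dx (integrals over the domain).
Gaussian moments: ∫x^(2j)·e^(−2αx²) dx = (2j−1)!!/(4α)^j · √(π/(2α)), odd powers integrate to 0; here √(π/(2α)) = 0.66519.
⟨x⁴⟩ = 0.014878.

0.0149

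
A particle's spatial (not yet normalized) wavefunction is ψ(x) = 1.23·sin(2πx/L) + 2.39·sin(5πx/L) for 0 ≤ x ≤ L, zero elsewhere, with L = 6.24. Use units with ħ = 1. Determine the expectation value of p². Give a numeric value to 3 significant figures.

p² ψ = −ħ² d²ψ/dx²; ⟨p²⟩ = −ħ² ∫ ψ*·ψ'' dx / ∫|ψ|² dx.
d²/dx² sin(jπx/L) = −(jπ/L)²·sin(jπx/L); on 0 ≤ x ≤ L, ∫sin²(jπx/L) dx = L/2 and ∫sin(jπx/L)·sin(lπx/L) dx = 0 for j ≠ l, so only diagonal terms survive in ∫|ψ|² and ∫ψ·ψ″; ∫ψ·ψ′ dx = [ψ²/2] between the walls = 0.
State is unnormalized: ∫|ψ|² dx = 22.542, and ∫ψ*·(−ħ² ψ'') dx = 117.72, so ⟨p²⟩ = 117.72 / 22.542.
⟨p²⟩ = 5.2222.

5.22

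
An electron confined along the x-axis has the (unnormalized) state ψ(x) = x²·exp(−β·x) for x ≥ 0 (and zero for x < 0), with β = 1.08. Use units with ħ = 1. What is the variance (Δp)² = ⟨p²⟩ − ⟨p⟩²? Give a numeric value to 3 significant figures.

0.389

Compute ⟨p⟩ and ⟨p²⟩ separately; (Δp)² = ⟨p²⟩ − ⟨p⟩².
Differentiate x²·exp(−β·x) with the product rule; every integrand then reduces to terms xʲ·e^(−2βx) on [0, ∞), with ∫₀^∞ xʲ·e^(−2βx) dx = j!/(2β)^(j+1).
Normalization: ∫|ψ|² dx = 0.51044.
⟨p⟩ = 0.0000 and ⟨p²⟩ = 0.38880.
(Δp)² = 0.38880 − (0.0000)² = 0.38880.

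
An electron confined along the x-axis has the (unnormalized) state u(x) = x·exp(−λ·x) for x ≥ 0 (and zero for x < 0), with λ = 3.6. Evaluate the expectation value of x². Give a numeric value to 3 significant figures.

⟨x²⟩ = ∫ x²·|u|² dx / ∫|u|² dx (integrals over the domain).
Every integrand reduces to terms xʲ·e^(−2λx) on [0, ∞); use ∫₀^∞ xʲ·e^(−2λx) dx = j!/(2λ)^(j+1).
State is unnormalized: ∫|u|² dx = 0.0053584, and ∫u*·x²·u dx = 0.0012404, so ⟨x²⟩ = 0.0012404 / 0.0053584.
⟨x²⟩ = 0.23148.

0.231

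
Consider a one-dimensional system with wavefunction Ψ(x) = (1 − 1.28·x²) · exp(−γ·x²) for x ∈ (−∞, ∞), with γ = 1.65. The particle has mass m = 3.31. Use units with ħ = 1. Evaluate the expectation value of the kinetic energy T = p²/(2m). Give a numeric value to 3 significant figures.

0.568

T = −(ħ²/2m) d²/dx², so ⟨T⟩ = −(ħ²/2m) ∫ Ψ*·Ψ'' dx / ∫|Ψ|² dx; with m = 3.31.
Expand each integrand as polynomial × e^(−2γx²) and use ∫x^(2j)·e^(−2γx²) dx = (2j−1)!!/(4γ)^j · √(π/(2γ)), odd powers → 0; here √(π/(2γ)) = 0.97570. Differentiate with the product rule, d/dx e^(−γx²) = −2γx·e^(−γx²).
State is unnormalized: ∫|Ψ|² dx = 0.70734, and ∫Ψ*·(−ħ²/2m · Ψ'') dx = 0.40155, so ⟨T⟩ = 0.40155 / 0.70734.
⟨T⟩ = 0.56768.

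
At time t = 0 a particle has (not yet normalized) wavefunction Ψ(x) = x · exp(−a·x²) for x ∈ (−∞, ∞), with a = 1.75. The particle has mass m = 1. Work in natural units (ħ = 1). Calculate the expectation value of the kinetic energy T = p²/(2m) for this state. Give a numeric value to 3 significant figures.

2.63

T = −(ħ²/2m) d²/dx², so ⟨T⟩ = −(ħ²/2m) ∫ Ψ*·Ψ'' dx / ∫|Ψ|² dx; with m = 1.
Expand each integrand as polynomial × e^(−2ax²) and use ∫x^(2j)·e^(−2ax²) dx = (2j−1)!!/(4a)^j · √(π/(2a)), odd powers → 0; here √(π/(2a)) = 0.94742. Differentiate with the product rule, d/dx e^(−ax²) = −2ax·e^(−ax²).
State is unnormalized: ∫|Ψ|² dx = 0.13535, and ∫Ψ*·(−ħ²/2m · Ψ'') dx = 0.35528, so ⟨T⟩ = 0.35528 / 0.13535.
⟨T⟩ = 2.6250.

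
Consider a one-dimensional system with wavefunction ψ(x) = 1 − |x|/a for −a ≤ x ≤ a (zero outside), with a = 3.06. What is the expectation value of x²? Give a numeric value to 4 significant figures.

0.9364

⟨x²⟩ = ∫ x²·|ψ|² dx / ∫|ψ|² dx (integrals over the domain).
ψ is even, so ∫ over [−a, a] = 2∫₀ᵃ with ψ = 1 − x/a there: ∫₀ᵃ (1 − x/a)² dx = a/3, ∫₀ᵃ x²(1 − x/a)² dx = a³/30, ∫₀ᵃ x⁴(1 − x/a)² dx = a⁵/105.
State is unnormalized: ∫|ψ|² dx = 2.0400, and ∫ψ*·x²·ψ dx = 1.9102, so ⟨x²⟩ = 1.9102 / 2.0400.
⟨x²⟩ = 0.93636.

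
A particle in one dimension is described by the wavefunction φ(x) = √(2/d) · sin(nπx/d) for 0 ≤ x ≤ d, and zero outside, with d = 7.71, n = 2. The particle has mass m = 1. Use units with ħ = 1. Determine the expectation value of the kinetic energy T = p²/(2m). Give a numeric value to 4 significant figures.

0.3321

T = −(ħ²/2m) d²/dx², so ⟨T⟩ = −(ħ²/2m) ∫ φ*·φ'' dx; with m = 1.
d/dx sin(nπx/d) = (nπ/d)·cos(nπx/d) and d²/dx² sin(nπx/d) = −(nπ/d)²·sin(nπx/d); on 0 ≤ x ≤ d, ∫sin²(nπx/d) dx = d/2 and ∫sin(nπx/d)·cos(nπx/d) dx = 0.
⟨T⟩ = 0.33206.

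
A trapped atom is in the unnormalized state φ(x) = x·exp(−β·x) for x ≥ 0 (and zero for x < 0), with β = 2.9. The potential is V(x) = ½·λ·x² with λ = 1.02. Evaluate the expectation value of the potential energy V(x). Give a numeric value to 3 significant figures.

⟨V⟩ = ∫ V(x)·|φ|² dx / ∫|φ|² dx.
Every integrand reduces to terms xʲ·e^(−2βx) on [0, ∞); use ∫₀^∞ xʲ·e^(−2βx) dx = j!/(2β)^(j+1).
State is unnormalized: ∫|φ|² dx = 0.010251, and ∫φ*·V(x)·φ dx = 0.0018648, so ⟨V⟩ = 0.0018648 / 0.010251.
⟨V⟩ = 0.18193.

0.182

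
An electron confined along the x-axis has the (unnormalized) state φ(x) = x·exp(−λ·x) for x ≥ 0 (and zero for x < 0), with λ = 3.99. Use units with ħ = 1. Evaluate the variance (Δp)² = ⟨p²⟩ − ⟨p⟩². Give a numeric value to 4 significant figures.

15.92

Compute ⟨p⟩ and ⟨p²⟩ separately; (Δp)² = ⟨p²⟩ − ⟨p⟩².
Differentiate x·exp(−λ·x) with the product rule; every integrand then reduces to terms xʲ·e^(−2λx) on [0, ∞), with ∫₀^∞ xʲ·e^(−2λx) dx = j!/(2λ)^(j+1).
Normalization: ∫|φ|² dx = 0.0039357.
⟨p⟩ = 0.0000 and ⟨p²⟩ = 15.920.
(Δp)² = 15.920 − (0.0000)² = 15.920.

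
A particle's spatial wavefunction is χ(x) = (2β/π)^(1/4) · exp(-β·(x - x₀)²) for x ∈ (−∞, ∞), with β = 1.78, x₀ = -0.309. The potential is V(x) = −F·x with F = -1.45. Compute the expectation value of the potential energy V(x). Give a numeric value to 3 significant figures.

-0.448

⟨V⟩ = ∫ V(x)·|χ|² dx.
Gaussian moments (u = x − x₀): ∫u^(2j)·e^(−2βu²) du = (2j−1)!!/(4β)^j · √(π/(2β)), odd powers integrate to 0; here √(π/(2β)) = 0.93940.
⟨V⟩ = -0.44805.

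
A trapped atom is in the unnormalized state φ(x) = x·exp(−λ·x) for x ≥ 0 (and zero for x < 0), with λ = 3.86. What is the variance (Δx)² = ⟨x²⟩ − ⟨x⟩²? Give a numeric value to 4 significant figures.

0.05034

Compute ⟨x⟩ and ⟨x²⟩ separately, then (Δx)² = ⟨x²⟩ − ⟨x⟩².
Every integrand reduces to terms xʲ·e^(−2λx) on [0, ∞); use ∫₀^∞ xʲ·e^(−2λx) dx = j!/(2λ)^(j+1).
Normalization: ∫|φ|² dx = 0.0043469.
⟨x⟩ = 0.38860 and ⟨x²⟩ = 0.20135.
(Δx)² = 0.20135 − (0.38860)² = 0.050337.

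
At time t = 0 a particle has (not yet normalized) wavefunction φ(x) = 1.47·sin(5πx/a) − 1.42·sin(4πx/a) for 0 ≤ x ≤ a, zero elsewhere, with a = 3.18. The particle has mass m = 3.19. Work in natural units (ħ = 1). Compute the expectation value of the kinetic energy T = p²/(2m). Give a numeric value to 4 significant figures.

3.160

T = −(ħ²/2m) d²/dx², so ⟨T⟩ = −(ħ²/2m) ∫ φ*·φ'' dx / ∫|φ|² dx; with m = 3.19.
d²/dx² sin(jπx/a) = −(jπ/a)²·sin(jπx/a); on 0 ≤ x ≤ a, ∫sin²(jπx/a) dx = a/2 and ∫sin(jπx/a)·sin(lπx/a) dx = 0 for j ≠ l, so only diagonal terms survive in ∫|φ|² and ∫φ·φ″; ∫φ·φ′ dx = [φ²/2] between the walls = 0.
State is unnormalized: ∫|φ|² dx = 6.6419, and ∫φ*·(−ħ²/2m · φ'') dx = 20.987, so ⟨T⟩ = 20.987 / 6.6419.
⟨T⟩ = 3.1598.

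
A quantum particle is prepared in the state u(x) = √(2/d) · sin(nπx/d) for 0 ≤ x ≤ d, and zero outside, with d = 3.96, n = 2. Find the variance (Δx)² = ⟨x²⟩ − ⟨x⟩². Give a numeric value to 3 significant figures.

Compute ⟨x⟩ and ⟨x²⟩ separately, then (Δx)² = ⟨x²⟩ − ⟨x⟩².
With sin²θ = (1 − cos2θ)/2 on 0 ≤ x ≤ d: ∫sin²(nπx/d) dx = d/2, ∫x·sin²(nπx/d) dx = d²/4, ∫x²·sin²(nπx/d) dx = d³·(1/6 − 1/(4n²π²)); higher powers xᵏ the same way, integrating xᵏ·cos(2nπx/d) by parts.
⟨x⟩ = 1.9800 and ⟨x²⟩ = 5.0286.
(Δx)² = 5.0286 − (1.9800)² = 1.1082.

1.11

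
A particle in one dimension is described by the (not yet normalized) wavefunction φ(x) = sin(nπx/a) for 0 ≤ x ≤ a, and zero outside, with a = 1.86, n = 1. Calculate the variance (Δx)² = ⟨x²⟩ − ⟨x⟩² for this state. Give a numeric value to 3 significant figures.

Compute ⟨x⟩ and ⟨x²⟩ separately, then (Δx)² = ⟨x²⟩ − ⟨x⟩².
With sin²θ = (1 − cos2θ)/2 on 0 ≤ x ≤ a: ∫sin²(nπx/a) dx = a/2, ∫x·sin²(nπx/a) dx = a²/4, ∫x²·sin²(nπx/a) dx = a³·(1/6 − 1/(4n²π²)); higher powers xᵏ the same way, integrating xᵏ·cos(2nπx/a) by parts.
Normalization: ∫|φ|² dx = 0.93000.
⟨x⟩ = 0.93000 and ⟨x²⟩ = 0.97793.
(Δx)² = 0.97793 − (0.93000)² = 0.11303.

0.113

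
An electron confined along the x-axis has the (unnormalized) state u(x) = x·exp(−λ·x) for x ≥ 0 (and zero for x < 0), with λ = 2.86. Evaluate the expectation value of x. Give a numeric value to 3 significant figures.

⟨x⟩ = ∫ x·|u|² dx / ∫|u|² dx (integrals over the domain).
Every integrand reduces to terms xʲ·e^(−2λx) on [0, ∞); use ∫₀^∞ xʲ·e^(−2λx) dx = j!/(2λ)^(j+1).
State is unnormalized: ∫|u|² dx = 0.010687, and ∫u*·x·u dx = 0.0056049, so ⟨x⟩ = 0.0056049 / 0.010687.
⟨x⟩ = 0.52448.

0.524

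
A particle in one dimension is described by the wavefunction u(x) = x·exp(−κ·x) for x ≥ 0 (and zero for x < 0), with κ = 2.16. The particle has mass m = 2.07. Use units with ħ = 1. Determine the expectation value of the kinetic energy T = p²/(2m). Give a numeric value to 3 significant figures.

1.13

T = −(ħ²/2m) d²/dx², so ⟨T⟩ = −(ħ²/2m) ∫ u*·u'' dx / ∫|u|² dx; with m = 2.07.
Differentiate x·exp(−κ·x) with the product rule; every integrand then reduces to terms xʲ·e^(−2κx) on [0, ∞), with ∫₀^∞ xʲ·e^(−2κx) dx = j!/(2κ)^(j+1).
State is unnormalized: ∫|u|² dx = 0.024807, and ∫u*·(−ħ²/2m · u'') dx = 0.027957, so ⟨T⟩ = 0.027957 / 0.024807.
⟨T⟩ = 1.1270.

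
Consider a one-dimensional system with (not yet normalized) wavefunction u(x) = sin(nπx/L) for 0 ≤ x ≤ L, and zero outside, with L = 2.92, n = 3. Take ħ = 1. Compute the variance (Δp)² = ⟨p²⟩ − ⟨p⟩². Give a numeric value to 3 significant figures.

10.4

Compute ⟨p⟩ and ⟨p²⟩ separately; (Δp)² = ⟨p²⟩ − ⟨p⟩².
d/dx sin(nπx/L) = (nπ/L)·cos(nπx/L) and d²/dx² sin(nπx/L) = −(nπ/L)²·sin(nπx/L); on 0 ≤ x ≤ L, ∫sin²(nπx/L) dx = L/2 and ∫sin(nπx/L)·cos(nπx/L) dx = 0.
Normalization: ∫|u|² dx = 1.4600.
⟨p⟩ = 0.0000 and ⟨p²⟩ = 10.418.
(Δp)² = 10.418 − (0.0000)² = 10.418.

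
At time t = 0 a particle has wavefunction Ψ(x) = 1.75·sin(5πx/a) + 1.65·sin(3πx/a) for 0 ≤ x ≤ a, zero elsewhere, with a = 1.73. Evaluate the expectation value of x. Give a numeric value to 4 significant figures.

⟨x⟩ = ∫ x·|Ψ|² dx / ∫|Ψ|² dx (integrals over the domain).
On 0 ≤ x ≤ a (j ≠ l): ∫sin²(jπx/a) dx = a/2, ∫sin(jπx/a)·sin(lπx/a) dx = 0; diagonal moments ∫x·sin²(jπx/a) dx = a²/4, ∫x²·sin²(jπx/a) dx = a³·(1/6 − 1/(4j²π²)); cross terms ∫x·sin(jπx/a)·sin(lπx/a) dx = 0 for j + l even and −4jla²/(π²(j² − l²)²) for j + l odd, ∫x²·sin(jπx/a)·sin(lπx/a) dx = (−1)^(j+l)·4jla³/(π²(j² − l²)²); higher powers the same way via product-to-sum and parts.
State is unnormalized: ∫|Ψ|² dx = 5.0040, and ∫Ψ*·x·Ψ dx = 4.3285, so ⟨x⟩ = 4.3285 / 5.0040.
⟨x⟩ = 0.86500.

0.8650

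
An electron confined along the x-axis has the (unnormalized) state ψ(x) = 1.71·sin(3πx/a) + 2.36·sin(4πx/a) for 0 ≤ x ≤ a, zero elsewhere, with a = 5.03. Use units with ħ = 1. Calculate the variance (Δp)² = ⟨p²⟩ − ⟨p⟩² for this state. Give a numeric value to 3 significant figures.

5.30

Compute ⟨p⟩ and ⟨p²⟩ separately; (Δp)² = ⟨p²⟩ − ⟨p⟩².
d²/dx² sin(jπx/a) = −(jπ/a)²·sin(jπx/a); on 0 ≤ x ≤ a, ∫sin²(jπx/a) dx = a/2 and ∫sin(jπx/a)·sin(lπx/a) dx = 0 for j ≠ l, so only diagonal terms survive in ∫|ψ|² and ∫ψ·ψ″; ∫ψ·ψ′ dx = [ψ²/2] between the walls = 0.
Normalization: ∫|ψ|² dx = 21.362.
⟨p⟩ = 0.0000 and ⟨p²⟩ = 5.3014.
(Δp)² = 5.3014 − (0.0000)² = 5.3014.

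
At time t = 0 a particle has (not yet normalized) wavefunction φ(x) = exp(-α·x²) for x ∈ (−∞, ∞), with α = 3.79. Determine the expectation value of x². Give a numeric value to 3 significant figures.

⟨x²⟩ = ∫ x²·|φ|² dx / ∫|φ|² dx (integrals over the domain).
Gaussian moments: ∫x^(2j)·e^(−2αx²) dx = (2j−1)!!/(4α)^j · √(π/(2α)), odd powers integrate to 0; here √(π/(2α)) = 0.64378.
State is unnormalized: ∫|φ|² dx = 0.64378, and ∫φ*·x²·φ dx = 0.042466, so ⟨x²⟩ = 0.042466 / 0.64378.
⟨x²⟩ = 0.065963.

0.0660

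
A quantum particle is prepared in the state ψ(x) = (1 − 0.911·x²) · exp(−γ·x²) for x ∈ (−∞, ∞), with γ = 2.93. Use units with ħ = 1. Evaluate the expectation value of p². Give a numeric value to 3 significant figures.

4.07

p² ψ = −ħ² d²ψ/dx²; ⟨p²⟩ = −ħ² ∫ ψ*·ψ'' dx / ∫|ψ|² dx.
Expand each integrand as polynomial × e^(−2γx²) and use ∫x^(2j)·e^(−2γx²) dx = (2j−1)!!/(4γ)^j · √(π/(2γ)), odd powers → 0; here √(π/(2γ)) = 0.73219. Differentiate with the product rule, d/dx e^(−γx²) = −2γx·e^(−γx²).
State is unnormalized: ∫|ψ|² dx = 0.63164, and ∫ψ*·(−ħ² ψ'') dx = 2.5696, so ⟨p²⟩ = 2.5696 / 0.63164.
⟨p²⟩ = 4.0681.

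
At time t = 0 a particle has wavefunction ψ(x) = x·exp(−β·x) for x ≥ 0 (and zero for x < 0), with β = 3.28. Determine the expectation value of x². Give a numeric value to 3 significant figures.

0.279

⟨x²⟩ = ∫ x²·|ψ|² dx / ∫|ψ|² dx (integrals over the domain).
Every integrand reduces to terms xʲ·e^(−2βx) on [0, ∞); use ∫₀^∞ xʲ·e^(−2βx) dx = j!/(2β)^(j+1).
State is unnormalized: ∫|ψ|² dx = 0.0070847, and ∫ψ*·x²·ψ dx = 0.0019756, so ⟨x²⟩ = 0.0019756 / 0.0070847.
⟨x²⟩ = 0.27885.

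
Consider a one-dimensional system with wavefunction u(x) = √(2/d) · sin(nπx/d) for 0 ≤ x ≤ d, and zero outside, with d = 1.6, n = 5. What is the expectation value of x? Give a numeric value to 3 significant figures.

⟨x⟩ = ∫ x·|u|² dx (integrals over the domain).
With sin²θ = (1 − cos2θ)/2 on 0 ≤ x ≤ d: ∫sin²(nπx/d) dx = d/2, ∫x·sin²(nπx/d) dx = d²/4, ∫x²·sin²(nπx/d) dx = d³·(1/6 − 1/(4n²π²)); higher powers xᵏ the same way, integrating xᵏ·cos(2nπx/d) by parts.
⟨x⟩ = 0.80000.

0.800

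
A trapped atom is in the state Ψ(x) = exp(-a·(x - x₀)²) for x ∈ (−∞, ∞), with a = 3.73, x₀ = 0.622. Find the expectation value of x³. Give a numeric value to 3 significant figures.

0.366

⟨x³⟩ = ∫ x³·|Ψ|² dx / ∫|Ψ|² dx (integrals over the domain).
Gaussian moments (u = x − x₀): ∫u^(2j)·e^(−2au²) du = (2j−1)!!/(4a)^j · √(π/(2a)), odd powers integrate to 0; here √(π/(2a)) = 0.64894.
State is unnormalized: ∫|Ψ|² dx = 0.64894, and ∫Ψ*·x³·Ψ dx = 0.23732, so ⟨x³⟩ = 0.23732 / 0.64894.
⟨x³⟩ = 0.36571.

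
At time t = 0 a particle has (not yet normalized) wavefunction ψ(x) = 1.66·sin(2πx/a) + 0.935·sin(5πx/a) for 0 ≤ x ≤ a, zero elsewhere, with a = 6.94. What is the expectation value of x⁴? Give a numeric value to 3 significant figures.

352.

⟨x⁴⟩ = ∫ x⁴·|ψ|² dx / ∫|ψ|² dx (integrals over the domain).
On 0 ≤ x ≤ a (j ≠ l): ∫sin²(jπx/a) dx = a/2, ∫sin(jπx/a)·sin(lπx/a) dx = 0; diagonal moments ∫x·sin²(jπx/a) dx = a²/4, ∫x²·sin²(jπx/a) dx = a³·(1/6 − 1/(4j²π²)); cross terms ∫x·sin(jπx/a)·sin(lπx/a) dx = 0 for j + l even and −4jla²/(π²(j² − l²)²) for j + l odd, ∫x²·sin(jπx/a)·sin(lπx/a) dx = (−1)^(j+l)·4jla³/(π²(j² − l²)²); higher powers the same way via product-to-sum and parts.
State is unnormalized: ∫|ψ|² dx = 12.595, and ∫ψ*·x⁴·ψ dx = 4429.7, so ⟨x⁴⟩ = 4429.7 / 12.595.
⟨x⁴⟩ = 351.69.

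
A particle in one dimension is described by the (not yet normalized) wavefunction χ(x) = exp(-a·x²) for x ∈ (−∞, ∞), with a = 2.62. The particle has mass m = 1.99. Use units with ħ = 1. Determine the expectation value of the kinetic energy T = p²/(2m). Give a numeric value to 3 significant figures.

T = −(ħ²/2m) d²/dx², so ⟨T⟩ = −(ħ²/2m) ∫ χ*·χ'' dx / ∫|χ|² dx; with m = 1.99.
Gaussian moments: ∫x^(2j)·e^(−2ax²) dx = (2j−1)!!/(4a)^j · √(π/(2a)), odd powers integrate to 0; here √(π/(2a)) = 0.77430. Derivatives: d/dx e^(−ax²) = −2ax·e^(−ax²), d²/dx² e^(−ax²) = (4a²x² − 2a)·e^(−ax²).
State is unnormalized: ∫|χ|² dx = 0.77430, and ∫χ*·(−ħ²/2m · χ'') dx = 0.50972, so ⟨T⟩ = 0.50972 / 0.77430.
⟨T⟩ = 0.65829.

0.658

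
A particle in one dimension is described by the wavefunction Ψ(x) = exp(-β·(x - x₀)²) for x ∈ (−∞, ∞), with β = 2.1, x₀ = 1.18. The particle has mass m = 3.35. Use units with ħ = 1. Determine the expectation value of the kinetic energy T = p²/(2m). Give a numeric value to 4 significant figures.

T = −(ħ²/2m) d²/dx², so ⟨T⟩ = −(ħ²/2m) ∫ Ψ*·Ψ'' dx / ∫|Ψ|² dx; with m = 3.35.
Gaussian moments (u = x − x₀): ∫u^(2j)·e^(−2βu²) du = (2j−1)!!/(4β)^j · √(π/(2β)), odd powers integrate to 0; here √(π/(2β)) = 0.86487. Derivatives: d/dx e^(−βu²) = −2βu·e^(−βu²), d²/dx² e^(−βu²) = (4β²u² − 2β)·e^(−βu²).
State is unnormalized: ∫|Ψ|² dx = 0.86487, and ∫Ψ*·(−ħ²/2m · Ψ'') dx = 0.27108, so ⟨T⟩ = 0.27108 / 0.86487.
⟨T⟩ = 0.31343.

0.3134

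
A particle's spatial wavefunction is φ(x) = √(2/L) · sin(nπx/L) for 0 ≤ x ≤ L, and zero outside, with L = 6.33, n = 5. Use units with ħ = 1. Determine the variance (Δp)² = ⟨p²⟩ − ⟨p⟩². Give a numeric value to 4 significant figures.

Compute ⟨p⟩ and ⟨p²⟩ separately; (Δp)² = ⟨p²⟩ − ⟨p⟩².
d/dx sin(nπx/L) = (nπ/L)·cos(nπx/L) and d²/dx² sin(nπx/L) = −(nπ/L)²·sin(nπx/L); on 0 ≤ x ≤ L, ∫sin²(nπx/L) dx = L/2 and ∫sin(nπx/L)·cos(nπx/L) dx = 0.
⟨p⟩ = 0.0000 and ⟨p²⟩ = 6.1579.
(Δp)² = 6.1579 − (0.0000)² = 6.1579.

6.158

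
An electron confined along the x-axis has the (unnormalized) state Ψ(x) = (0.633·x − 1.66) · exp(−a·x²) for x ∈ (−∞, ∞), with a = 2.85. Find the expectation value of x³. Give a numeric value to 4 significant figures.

-0.01738

⟨x³⟩ = ∫ x³·|Ψ|² dx / ∫|Ψ|² dx (integrals over the domain).
Expand each integrand as polynomial × e^(−2ax²) and use ∫x^(2j)·e^(−2ax²) dx = (2j−1)!!/(4a)^j · √(π/(2a)), odd powers → 0; here √(π/(2a)) = 0.74240.
State is unnormalized: ∫|Ψ|² dx = 2.0718, and ∫Ψ*·x³·Ψ dx = -0.036016, so ⟨x³⟩ = -0.036016 / 2.0718.
⟨x³⟩ = -0.017383.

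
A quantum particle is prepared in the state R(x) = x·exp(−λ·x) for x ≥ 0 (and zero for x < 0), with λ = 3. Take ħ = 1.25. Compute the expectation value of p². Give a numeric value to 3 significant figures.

14.1

p² R = −ħ² d²R/dx²; ⟨p²⟩ = −ħ² ∫ R*·R'' dx / ∫|R|² dx.
Differentiate x·exp(−λ·x) with the product rule; every integrand then reduces to terms xʲ·e^(−2λx) on [0, ∞), with ∫₀^∞ xʲ·e^(−2λx) dx = j!/(2λ)^(j+1).
State is unnormalized: ∫|R|² dx = 0.0092593, and ∫R*·(−ħ² R'') dx = 0.13021, so ⟨p²⟩ = 0.13021 / 0.0092593.
⟨p²⟩ = 14.063.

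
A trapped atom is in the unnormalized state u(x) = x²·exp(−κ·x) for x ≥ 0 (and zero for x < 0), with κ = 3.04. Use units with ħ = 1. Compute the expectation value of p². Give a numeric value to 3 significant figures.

p² u = −ħ² d²u/dx²; ⟨p²⟩ = −ħ² ∫ u*·u'' dx / ∫|u|² dx.
Differentiate x²·exp(−κ·x) with the product rule; every integrand then reduces to terms xʲ·e^(−2κx) on [0, ∞), with ∫₀^∞ xʲ·e^(−2κx) dx = j!/(2κ)^(j+1).
State is unnormalized: ∫|u|² dx = 0.0028886, and ∫u*·(−ħ² u'') dx = 0.0088986, so ⟨p²⟩ = 0.0088986 / 0.0028886.
⟨p²⟩ = 3.0805.

3.08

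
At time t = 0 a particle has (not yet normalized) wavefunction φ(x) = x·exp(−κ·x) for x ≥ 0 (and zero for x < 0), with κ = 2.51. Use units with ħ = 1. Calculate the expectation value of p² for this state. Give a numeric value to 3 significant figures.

p² φ = −ħ² d²φ/dx²; ⟨p²⟩ = −ħ² ∫ φ*·φ'' dx / ∫|φ|² dx.
Differentiate x·exp(−κ·x) with the product rule; every integrand then reduces to terms xʲ·e^(−2κx) on [0, ∞), with ∫₀^∞ xʲ·e^(−2κx) dx = j!/(2κ)^(j+1).
State is unnormalized: ∫|φ|² dx = 0.015810, and ∫φ*·(−ħ² φ'') dx = 0.099602, so ⟨p²⟩ = 0.099602 / 0.015810.
⟨p²⟩ = 6.3001.

6.30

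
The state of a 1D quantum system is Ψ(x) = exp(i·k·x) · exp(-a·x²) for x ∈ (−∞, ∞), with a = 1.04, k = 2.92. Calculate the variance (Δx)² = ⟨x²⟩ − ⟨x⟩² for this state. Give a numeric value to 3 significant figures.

0.240

Compute ⟨x⟩ and ⟨x²⟩ separately, then (Δx)² = ⟨x²⟩ − ⟨x⟩².
Gaussian moments: ∫x^(2j)·e^(−2ax²) dx = (2j−1)!!/(4a)^j · √(π/(2a)), odd powers integrate to 0; here √(π/(2a)) = 1.2290.
Normalization: ∫|Ψ|² dx = 1.2290.
⟨x⟩ = 0.0000 and ⟨x²⟩ = 0.24038.
(Δx)² = 0.24038 − (0.0000)² = 0.24038.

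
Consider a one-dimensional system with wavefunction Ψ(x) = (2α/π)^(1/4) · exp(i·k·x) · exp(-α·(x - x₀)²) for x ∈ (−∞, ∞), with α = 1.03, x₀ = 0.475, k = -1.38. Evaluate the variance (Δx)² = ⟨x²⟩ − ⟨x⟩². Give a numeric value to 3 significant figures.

0.243

Compute ⟨x⟩ and ⟨x²⟩ separately, then (Δx)² = ⟨x²⟩ − ⟨x⟩².
Gaussian moments (u = x − x₀): ∫u^(2j)·e^(−2αu²) du = (2j−1)!!/(4α)^j · √(π/(2α)), odd powers integrate to 0; here √(π/(2α)) = 1.2349.
⟨x⟩ = 0.47500 and ⟨x²⟩ = 0.46834.
(Δx)² = 0.46834 − (0.47500)² = 0.24272.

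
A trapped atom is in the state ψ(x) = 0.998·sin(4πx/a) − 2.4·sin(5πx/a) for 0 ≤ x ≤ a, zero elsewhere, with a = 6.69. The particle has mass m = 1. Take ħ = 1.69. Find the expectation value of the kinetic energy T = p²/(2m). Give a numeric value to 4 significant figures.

T = −(ħ²/2m) d²/dx², so ⟨T⟩ = −(ħ²/2m) ∫ ψ*·ψ'' dx / ∫|ψ|² dx; with m = 1.
d²/dx² sin(jπx/a) = −(jπ/a)²·sin(jπx/a); on 0 ≤ x ≤ a, ∫sin²(jπx/a) dx = a/2 and ∫sin(jπx/a)·sin(lπx/a) dx = 0 for j ≠ l, so only diagonal terms survive in ∫|ψ|² and ∫ψ·ψ″; ∫ψ·ψ′ dx = [ψ²/2] between the walls = 0.
State is unnormalized: ∫|ψ|² dx = 22.599, and ∫ψ*·(−ħ²/2m · ψ'') dx = 168.47, so ⟨T⟩ = 168.47 / 22.599.
⟨T⟩ = 7.4550.

7.455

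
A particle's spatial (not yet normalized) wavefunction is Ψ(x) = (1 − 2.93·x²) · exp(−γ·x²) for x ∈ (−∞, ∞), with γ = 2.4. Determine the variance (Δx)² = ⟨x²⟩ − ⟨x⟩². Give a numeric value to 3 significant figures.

Compute ⟨x⟩ and ⟨x²⟩ separately, then (Δx)² = ⟨x²⟩ − ⟨x⟩².
Expand each integrand as polynomial × e^(−2γx²) and use ∫x^(2j)·e^(−2γx²) dx = (2j−1)!!/(4γ)^j · √(π/(2γ)), odd powers → 0; here √(π/(2γ)) = 0.80901.
Normalization: ∫|Ψ|² dx = 0.54126.
⟨x⟩ = 0.0000 and ⟨x²⟩ = 0.088129.
(Δx)² = 0.088129 − (0.0000)² = 0.088129.

0.0881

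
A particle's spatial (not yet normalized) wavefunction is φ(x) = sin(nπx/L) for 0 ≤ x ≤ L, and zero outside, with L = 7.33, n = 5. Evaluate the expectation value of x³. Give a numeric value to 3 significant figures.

97.3

⟨x³⟩ = ∫ x³·|φ|² dx / ∫|φ|² dx (integrals over the domain).
With sin²θ = (1 − cos2θ)/2 on 0 ≤ x ≤ L: ∫sin²(nπx/L) dx = L/2, ∫x·sin²(nπx/L) dx = L²/4, ∫x²·sin²(nπx/L) dx = L³·(1/6 − 1/(4n²π²)); higher powers xᵏ the same way, integrating xᵏ·cos(2nπx/L) by parts.
State is unnormalized: ∫|φ|² dx = 3.6650, and ∫φ*·x³·φ dx = 356.46, so ⟨x³⟩ = 356.46 / 3.6650.
⟨x³⟩ = 97.261.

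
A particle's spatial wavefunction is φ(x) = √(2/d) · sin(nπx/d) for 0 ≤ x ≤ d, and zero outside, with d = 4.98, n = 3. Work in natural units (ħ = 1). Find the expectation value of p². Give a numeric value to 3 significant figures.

3.58

p² φ = −ħ² d²φ/dx²; ⟨p²⟩ = −ħ² ∫ φ*·φ'' dx.
d/dx sin(nπx/d) = (nπ/d)·cos(nπx/d) and d²/dx² sin(nπx/d) = −(nπ/d)²·sin(nπx/d); on 0 ≤ x ≤ d, ∫sin²(nπx/d) dx = d/2 and ∫sin(nπx/d)·cos(nπx/d) dx = 0.
⟨p²⟩ = 3.5817.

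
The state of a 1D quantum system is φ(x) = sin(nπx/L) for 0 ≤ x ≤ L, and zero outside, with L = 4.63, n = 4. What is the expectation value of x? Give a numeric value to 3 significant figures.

2.32

⟨x⟩ = ∫ x·|φ|² dx / ∫|φ|² dx (integrals over the domain).
With sin²θ = (1 − cos2θ)/2 on 0 ≤ x ≤ L: ∫sin²(nπx/L) dx = L/2, ∫x·sin²(nπx/L) dx = L²/4, ∫x²·sin²(nπx/L) dx = L³·(1/6 − 1/(4n²π²)); higher powers xᵏ the same way, integrating xᵏ·cos(2nπx/L) by parts.
State is unnormalized: ∫|φ|² dx = 2.3150, and ∫φ*·x·φ dx = 5.3592, so ⟨x⟩ = 5.3592 / 2.3150.
⟨x⟩ = 2.3150.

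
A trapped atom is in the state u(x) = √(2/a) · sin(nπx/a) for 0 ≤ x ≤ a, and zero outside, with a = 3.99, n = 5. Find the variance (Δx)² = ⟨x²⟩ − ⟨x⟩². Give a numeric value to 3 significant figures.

1.29

Compute ⟨x⟩ and ⟨x²⟩ separately, then (Δx)² = ⟨x²⟩ − ⟨x⟩².
With sin²θ = (1 − cos2θ)/2 on 0 ≤ x ≤ a: ∫sin²(nπx/a) dx = a/2, ∫x·sin²(nπx/a) dx = a²/4, ∫x²·sin²(nπx/a) dx = a³·(1/6 − 1/(4n²π²)); higher powers xᵏ the same way, integrating xᵏ·cos(2nπx/a) by parts.
⟨x⟩ = 1.9950 and ⟨x²⟩ = 5.2744.
(Δx)² = 5.2744 − (1.9950)² = 1.2944.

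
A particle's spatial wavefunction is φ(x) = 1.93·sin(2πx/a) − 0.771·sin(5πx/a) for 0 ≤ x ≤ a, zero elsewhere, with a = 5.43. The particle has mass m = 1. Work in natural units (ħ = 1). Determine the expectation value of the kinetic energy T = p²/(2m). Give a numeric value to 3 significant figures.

1.15

T = −(ħ²/2m) d²/dx², so ⟨T⟩ = −(ħ²/2m) ∫ φ*·φ'' dx / ∫|φ|² dx; with m = 1.
d²/dx² sin(jπx/a) = −(jπ/a)²·sin(jπx/a); on 0 ≤ x ≤ a, ∫sin²(jπx/a) dx = a/2 and ∫sin(jπx/a)·sin(lπx/a) dx = 0 for j ≠ l, so only diagonal terms survive in ∫|φ|² and ∫φ·φ″; ∫φ·φ′ dx = [φ²/2] between the walls = 0.
State is unnormalized: ∫|φ|² dx = 11.727, and ∫φ*·(−ħ²/2m · φ'') dx = 13.523, so ⟨T⟩ = 13.523 / 11.727.
⟨T⟩ = 1.1532.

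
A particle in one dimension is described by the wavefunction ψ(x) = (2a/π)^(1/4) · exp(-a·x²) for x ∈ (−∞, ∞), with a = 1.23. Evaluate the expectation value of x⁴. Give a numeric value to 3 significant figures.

⟨x⁴⟩ = ∫ x⁴·|ψ|² dx (integrals over the domain).
Gaussian moments: ∫x^(2j)·e^(−2ax²) dx = (2j−1)!!/(4a)^j · √(π/(2a)), odd powers integrate to 0; here √(π/(2a)) = 1.1301.
⟨x⁴⟩ = 0.12393.

0.124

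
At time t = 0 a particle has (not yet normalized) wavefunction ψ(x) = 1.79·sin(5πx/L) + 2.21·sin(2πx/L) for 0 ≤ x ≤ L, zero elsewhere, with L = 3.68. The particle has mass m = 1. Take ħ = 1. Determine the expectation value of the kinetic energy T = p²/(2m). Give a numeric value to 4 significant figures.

4.489

T = −(ħ²/2m) d²/dx², so ⟨T⟩ = −(ħ²/2m) ∫ ψ*·ψ'' dx / ∫|ψ|² dx; with m = 1.
d²/dx² sin(jπx/L) = −(jπ/L)²·sin(jπx/L); on 0 ≤ x ≤ L, ∫sin²(jπx/L) dx = L/2 and ∫sin(jπx/L)·sin(lπx/L) dx = 0 for j ≠ l, so only diagonal terms survive in ∫|ψ|² and ∫ψ·ψ″; ∫ψ·ψ′ dx = [ψ²/2] between the walls = 0.
State is unnormalized: ∫|ψ|² dx = 14.882, and ∫ψ*·(−ħ²/2m · ψ'') dx = 66.807, so ⟨T⟩ = 66.807 / 14.882.
⟨T⟩ = 4.4890.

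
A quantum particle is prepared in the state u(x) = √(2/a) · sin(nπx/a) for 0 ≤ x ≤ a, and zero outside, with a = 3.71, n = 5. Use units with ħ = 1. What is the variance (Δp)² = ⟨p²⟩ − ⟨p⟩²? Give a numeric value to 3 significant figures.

17.9

Compute ⟨p⟩ and ⟨p²⟩ separately; (Δp)² = ⟨p²⟩ − ⟨p⟩².
d/dx sin(nπx/a) = (nπ/a)·cos(nπx/a) and d²/dx² sin(nπx/a) = −(nπ/a)²·sin(nπx/a); on 0 ≤ x ≤ a, ∫sin²(nπx/a) dx = a/2 and ∫sin(nπx/a)·cos(nπx/a) dx = 0.
⟨p⟩ = 0.0000 and ⟨p²⟩ = 17.926.
(Δp)² = 17.926 − (0.0000)² = 17.926.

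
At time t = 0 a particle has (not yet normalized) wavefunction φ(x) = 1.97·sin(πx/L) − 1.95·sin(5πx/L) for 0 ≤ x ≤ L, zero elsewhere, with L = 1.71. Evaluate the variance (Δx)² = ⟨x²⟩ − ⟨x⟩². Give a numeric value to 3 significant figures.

0.145

Compute ⟨x⟩ and ⟨x²⟩ separately, then (Δx)² = ⟨x²⟩ − ⟨x⟩².
On 0 ≤ x ≤ L (j ≠ l): ∫sin²(jπx/L) dx = L/2, ∫sin(jπx/L)·sin(lπx/L) dx = 0; diagonal moments ∫x·sin²(jπx/L) dx = L²/4, ∫x²·sin²(jπx/L) dx = L³·(1/6 − 1/(4j²π²)); cross terms ∫x·sin(jπx/L)·sin(lπx/L) dx = 0 for j + l even and −4jlL²/(π²(j² − l²)²) for j + l odd, ∫x²·sin(jπx/L)·sin(lπx/L) dx = (−1)^(j+l)·4jlL³/(π²(j² − l²)²); higher powers the same way via product-to-sum and parts.
Normalization: ∫|φ|² dx = 6.5693.
⟨x⟩ = 0.85500 and ⟨x²⟩ = 0.87637.
(Δx)² = 0.87637 − (0.85500)² = 0.14534.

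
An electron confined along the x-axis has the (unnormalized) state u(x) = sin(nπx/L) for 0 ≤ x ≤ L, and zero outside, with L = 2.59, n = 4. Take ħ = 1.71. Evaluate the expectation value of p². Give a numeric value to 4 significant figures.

p² u = −ħ² d²u/dx²; ⟨p²⟩ = −ħ² ∫ u*·u'' dx / ∫|u|² dx.
d/dx sin(nπx/L) = (nπ/L)·cos(nπx/L) and d²/dx² sin(nπx/L) = −(nπ/L)²·sin(nπx/L); on 0 ≤ x ≤ L, ∫sin²(nπx/L) dx = L/2 and ∫sin(nπx/L)·cos(nπx/L) dx = 0.
State is unnormalized: ∫|u|² dx = 1.2950, and ∫u*·(−ħ² u'') dx = 89.142, so ⟨p²⟩ = 89.142 / 1.2950.
⟨p²⟩ = 68.835.

68.84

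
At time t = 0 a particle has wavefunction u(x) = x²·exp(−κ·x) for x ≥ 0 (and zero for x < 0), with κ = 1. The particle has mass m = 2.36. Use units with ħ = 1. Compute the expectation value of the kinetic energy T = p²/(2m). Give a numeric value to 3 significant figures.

0.0706

T = −(ħ²/2m) d²/dx², so ⟨T⟩ = −(ħ²/2m) ∫ u*·u'' dx / ∫|u|² dx; with m = 2.36.
Differentiate x²·exp(−κ·x) with the product rule; every integrand then reduces to terms xʲ·e^(−2κx) on [0, ∞), with ∫₀^∞ xʲ·e^(−2κx) dx = j!/(2κ)^(j+1).
State is unnormalized: ∫|u|² dx = 0.75000, and ∫u*·(−ħ²/2m · u'') dx = 0.052966, so ⟨T⟩ = 0.052966 / 0.75000.
⟨T⟩ = 0.070621.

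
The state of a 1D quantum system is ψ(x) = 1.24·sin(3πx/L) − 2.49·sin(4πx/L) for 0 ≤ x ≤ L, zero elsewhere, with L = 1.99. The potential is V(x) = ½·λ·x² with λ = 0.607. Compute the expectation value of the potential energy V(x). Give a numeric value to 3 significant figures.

⟨V⟩ = ∫ V(x)·|ψ|² dx / ∫|ψ|² dx.
On 0 ≤ x ≤ L (j ≠ l): ∫sin²(jπx/L) dx = L/2, ∫sin(jπx/L)·sin(lπx/L) dx = 0; diagonal moments ∫x·sin²(jπx/L) dx = L²/4, ∫x²·sin²(jπx/L) dx = L³·(1/6 − 1/(4j²π²)); cross terms ∫x·sin(jπx/L)·sin(lπx/L) dx = 0 for j + l even and −4jlL²/(π²(j² − l²)²) for j + l odd, ∫x²·sin(jπx/L)·sin(lπx/L) dx = (−1)^(j+l)·4jlL³/(π²(j² − l²)²); higher powers the same way via product-to-sum and parts.
State is unnormalized: ∫|ψ|² dx = 7.6990, and ∫ψ*·V(x)·ψ dx = 4.5166, so ⟨V⟩ = 4.5166 / 7.6990.
⟨V⟩ = 0.58664.

0.587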